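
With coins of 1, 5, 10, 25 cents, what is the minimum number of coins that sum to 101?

Use the largest denomination that fits, subtract, and repeat.
101 = 4×25 + 1×1
Total coins = 4 + 1 = 5

5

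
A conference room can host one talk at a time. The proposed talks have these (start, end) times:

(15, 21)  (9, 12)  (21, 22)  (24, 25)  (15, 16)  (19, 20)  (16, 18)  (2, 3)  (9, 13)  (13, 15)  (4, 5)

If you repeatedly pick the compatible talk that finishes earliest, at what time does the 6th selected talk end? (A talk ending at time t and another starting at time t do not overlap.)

18

Greedy by earliest finish: after sorting by end time, pick each interval compatible with the last pick.
By end time: (2,3), (4,5), (9,12), (9,13), (13,15), (15,16), (16,18), (19,20), (15,21), (21,22), (24,25).
Pick (2,3); next start ≥ 3 → (4,5); next start ≥ 5 → (9,12); next start ≥ 12 → (13,15); next start ≥ 15 → (15,16); next start ≥ 16 → (16,18); next start ≥ 18 → (19,20); next start ≥ 20 → (21,22); next start ≥ 22 → (24,25).
Selected: (2,3) (4,5) (9,12) (13,15) (15,16) (16,18) (19,20) (21,22) (24,25)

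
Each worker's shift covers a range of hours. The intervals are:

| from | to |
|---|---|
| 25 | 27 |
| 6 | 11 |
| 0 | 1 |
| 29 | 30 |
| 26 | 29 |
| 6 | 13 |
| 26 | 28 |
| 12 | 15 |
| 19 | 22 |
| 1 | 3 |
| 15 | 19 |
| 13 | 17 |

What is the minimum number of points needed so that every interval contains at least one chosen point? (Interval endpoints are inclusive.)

Process intervals by earliest right end; each time one isn't hit yet, stab at its right endpoint.
Sorted: [0,1] [1,3] [6,11] [6,13] [12,15] [13,17] [15,19] [19,22] [25,27] [26,28] [26,29] [29,30]
{[0,1],[1,3]} hit by 1; {[6,11],[6,13]} hit by 11; {[12,15],[13,17],[15,19]} hit by 15; {[19,22]} hit by 22; {[25,27],[26,28],[26,29]} hit by 27; {[29,30]} hit by 30.
Points: 1, 11, 15, 22, 27, 30 (6 total).

6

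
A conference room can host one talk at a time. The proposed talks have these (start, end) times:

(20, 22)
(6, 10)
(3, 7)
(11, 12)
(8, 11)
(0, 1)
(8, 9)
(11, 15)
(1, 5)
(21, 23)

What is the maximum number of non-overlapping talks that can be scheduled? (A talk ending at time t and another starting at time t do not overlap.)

5

By end time: (0,1), (1,5), (3,7), (8,9), (6,10), (8,11), (11,12), (11,15), (20,22), (21,23).
Pick (0,1); next start ≥ 1 → (1,5); next start ≥ 5 → (8,9); next start ≥ 9 → (11,12); next start ≥ 12 → (20,22).
Selected 5 talks.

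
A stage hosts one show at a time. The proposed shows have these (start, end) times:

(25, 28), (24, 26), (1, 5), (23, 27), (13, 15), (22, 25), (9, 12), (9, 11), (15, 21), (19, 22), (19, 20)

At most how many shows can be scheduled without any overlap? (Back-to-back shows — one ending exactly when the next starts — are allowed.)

Order by finish time; keep every interval that doesn't clash with the previous kept one.
By end time: (1,5), (9,11), (9,12), (13,15), (19,20), (15,21), (19,22), (22,25), (24,26), (23,27), (25,28).
Pick (1,5); next start ≥ 5 → (9,11); next start ≥ 11 → (13,15); next start ≥ 15 → (19,20); next start ≥ 20 → (22,25); next start ≥ 25 → (25,28).
Selected 6 shows.

6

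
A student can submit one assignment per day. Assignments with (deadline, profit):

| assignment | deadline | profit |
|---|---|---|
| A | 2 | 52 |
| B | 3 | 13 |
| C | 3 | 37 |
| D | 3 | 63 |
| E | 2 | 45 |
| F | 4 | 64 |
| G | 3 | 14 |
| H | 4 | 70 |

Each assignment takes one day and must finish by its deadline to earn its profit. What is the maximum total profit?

Take jobs in profit order; each goes to the latest open slot no later than its deadline.
By profit: H(d4,70), F(d4,64), D(d3,63), A(d2,52), E(d2,45), C(d3,37), G(d3,14), B(d3,13)
H→slot 4; F→slot 3; D→slot 2; A→slot 1; E skipped; C skipped; G skipped; B skipped.
Profit = 52 + 63 + 64 + 70 = 249

249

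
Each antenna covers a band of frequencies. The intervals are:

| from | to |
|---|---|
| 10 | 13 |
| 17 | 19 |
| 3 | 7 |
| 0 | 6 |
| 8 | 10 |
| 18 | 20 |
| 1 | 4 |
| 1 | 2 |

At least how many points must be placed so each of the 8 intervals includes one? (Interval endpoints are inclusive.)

Process intervals by earliest right end; each time one isn't hit yet, stab at its right endpoint.
By right end: [1,2]  [1,4]  [0,6]  [3,7]  [8,10]  [10,13]  [17,19]  [18,20]
[1,2] uncovered → point at 2; [3,7] uncovered → point at 7; [8,10] uncovered → point at 10; [17,19] uncovered → point at 19.
Points: 2, 7, 10, 19 (4 total).

4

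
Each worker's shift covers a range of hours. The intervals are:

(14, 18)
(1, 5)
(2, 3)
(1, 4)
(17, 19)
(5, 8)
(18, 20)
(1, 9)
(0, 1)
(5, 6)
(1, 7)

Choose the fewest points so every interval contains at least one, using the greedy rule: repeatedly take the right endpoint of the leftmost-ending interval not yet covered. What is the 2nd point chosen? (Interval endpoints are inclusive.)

Process intervals by earliest right end; each time one isn't hit yet, stab at its right endpoint.
By right end: [0,1]  [2,3]  [1,4]  [1,5]  [5,6]  [1,7]  [5,8]  [1,9]  [14,18]  [17,19]  [18,20]
[0,1] uncovered → point at 1; [2,3] uncovered → point at 3; [5,6] uncovered → point at 6; [14,18] uncovered → point at 18.
Points: 1, 3, 6, 18 (4 total).

3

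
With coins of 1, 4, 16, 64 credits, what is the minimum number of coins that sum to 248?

Use the largest denomination that fits, subtract, and repeat.
248 = 3×64 + 3×16 + 2×4
Total coins = 3 + 3 + 2 = 8

8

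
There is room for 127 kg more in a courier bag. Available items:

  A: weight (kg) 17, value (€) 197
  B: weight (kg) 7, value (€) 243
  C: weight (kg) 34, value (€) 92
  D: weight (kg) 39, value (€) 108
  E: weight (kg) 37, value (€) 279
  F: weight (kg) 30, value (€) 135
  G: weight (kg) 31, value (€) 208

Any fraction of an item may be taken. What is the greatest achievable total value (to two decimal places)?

Ratios (sorted): B 34.71, A 11.59, E 7.54, G 6.71, F 4.50, D 2.77, C 2.71
take B (7 @ 243); take A (17 @ 197); take E (37 @ 279); take G (31 @ 208); take F (30 @ 135); take 5/39 of D → 13.85. Capacity used 127/127.
Total value = 1075.85

1075.85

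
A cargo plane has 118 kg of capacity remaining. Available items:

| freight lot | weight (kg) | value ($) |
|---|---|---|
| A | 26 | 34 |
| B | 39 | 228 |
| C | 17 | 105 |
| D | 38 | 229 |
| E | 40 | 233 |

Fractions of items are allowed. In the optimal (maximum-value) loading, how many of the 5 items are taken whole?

3

Greedy by value/weight ratio, highest first.
Order: C (105/17=6.18) > D (229/38=6.03) > B (228/39=5.85) > E (233/40=5.83) > A (34/26=1.31)
Fill: take C (17 @ 105) → take D (38 @ 229) → take B (39 @ 228) → take 24/40 of E → 139.80; 118/118 used.
3 item(s) taken whole; one partial (take 24/40 of E).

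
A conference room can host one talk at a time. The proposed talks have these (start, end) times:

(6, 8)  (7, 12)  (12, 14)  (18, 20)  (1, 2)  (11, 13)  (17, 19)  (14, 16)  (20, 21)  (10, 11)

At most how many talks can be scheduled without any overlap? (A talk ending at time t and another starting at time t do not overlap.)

Sort by end time and greedily take each interval whose start is ≥ the last chosen end.
Sorted by end: (1,2)  (6,8)  (10,11)  (7,12)  (11,13)  (12,14)  (14,16)  (17,19)  (18,20)  (20,21)
take (1,2); take (6,8); take (10,11); skip (7,12); take (11,13); take (14,16); take (17,19); take (20,21).
Selected 7 talks.

7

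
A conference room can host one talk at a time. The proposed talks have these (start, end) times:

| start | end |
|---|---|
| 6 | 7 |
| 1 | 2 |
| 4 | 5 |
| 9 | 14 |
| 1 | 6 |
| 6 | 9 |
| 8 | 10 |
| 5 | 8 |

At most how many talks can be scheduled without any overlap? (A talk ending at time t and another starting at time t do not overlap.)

4

Sort by end time and greedily take each interval whose start is ≥ the last chosen end.
Sorted by end: (1,2)  (4,5)  (1,6)  (6,7)  (5,8)  (6,9)  (8,10)  (9,14)
take (1,2); take (4,5); take (6,7); take (8,10).
Selected 4 talks.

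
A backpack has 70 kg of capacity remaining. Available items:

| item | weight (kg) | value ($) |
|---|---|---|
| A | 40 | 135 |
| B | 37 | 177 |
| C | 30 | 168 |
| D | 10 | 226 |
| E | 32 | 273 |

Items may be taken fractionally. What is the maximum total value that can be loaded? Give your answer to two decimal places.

655.80

Sort by value per unit weight and fill in that order.
Order: D (226/10=22.60) > E (273/32=8.53) > C (168/30=5.60) > B (177/37=4.78) > A (135/40=3.38)
Fill: take D (10 @ 226) → take E (32 @ 273) → take 28/30 of C → 156.80; 70/70 used.
Total value = 655.80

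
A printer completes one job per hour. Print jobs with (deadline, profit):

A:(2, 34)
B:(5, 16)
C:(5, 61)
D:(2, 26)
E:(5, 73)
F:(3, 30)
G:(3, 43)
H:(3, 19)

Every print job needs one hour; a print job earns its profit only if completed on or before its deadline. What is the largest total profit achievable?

241

Take jobs in profit order; each goes to the latest open slot no later than its deadline.
Profit order: E=73 C=61 G=43 A=34 F=30 D=26 H=19 B=16
Assign: E→slot 5, C→slot 4, G→slot 3, A→slot 2, F→slot 1, D skipped, H skipped, B skipped.
Slots: [1:F] [2:A] [3:G] [4:C] [5:E]
Profit = 30 + 34 + 43 + 61 + 73 = 241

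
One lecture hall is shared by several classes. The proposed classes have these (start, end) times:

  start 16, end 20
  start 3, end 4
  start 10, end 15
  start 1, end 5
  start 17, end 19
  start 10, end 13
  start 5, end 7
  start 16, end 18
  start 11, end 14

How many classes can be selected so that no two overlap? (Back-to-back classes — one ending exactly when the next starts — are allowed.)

4

Order by finish time; keep every interval that doesn't clash with the previous kept one.
By end time: (3,4), (1,5), (5,7), (10,13), (11,14), (10,15), (16,18), (17,19), (16,20).
Pick (3,4); next start ≥ 4 → (5,7); next start ≥ 7 → (10,13); next start ≥ 13 → (16,18).
Selected 4 classes.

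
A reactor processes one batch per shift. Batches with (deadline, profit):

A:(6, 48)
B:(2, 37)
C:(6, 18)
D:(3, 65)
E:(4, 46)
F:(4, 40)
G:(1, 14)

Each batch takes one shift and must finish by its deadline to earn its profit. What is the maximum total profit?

254

By profit: D(d3,65), A(d6,48), E(d4,46), F(d4,40), B(d2,37), C(d6,18), G(d1,14)
D→slot 3; A→slot 6; E→slot 4; F→slot 2; B→slot 1; C→slot 5; G skipped.
Profit = 37 + 40 + 65 + 46 + 18 + 48 = 254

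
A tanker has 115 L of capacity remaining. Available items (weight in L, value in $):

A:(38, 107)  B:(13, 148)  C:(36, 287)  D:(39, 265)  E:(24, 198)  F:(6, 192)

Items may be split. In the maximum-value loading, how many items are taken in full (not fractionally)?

Ratios (sorted): F 32.00, B 11.38, E 8.25, C 7.97, D 6.79, A 2.82
take F (6 @ 192); take B (13 @ 148); take E (24 @ 198); take C (36 @ 287); take 36/39 of D → 244.62. Capacity used 115/115.
4 item(s) taken whole; one partial (take 36/39 of D).

4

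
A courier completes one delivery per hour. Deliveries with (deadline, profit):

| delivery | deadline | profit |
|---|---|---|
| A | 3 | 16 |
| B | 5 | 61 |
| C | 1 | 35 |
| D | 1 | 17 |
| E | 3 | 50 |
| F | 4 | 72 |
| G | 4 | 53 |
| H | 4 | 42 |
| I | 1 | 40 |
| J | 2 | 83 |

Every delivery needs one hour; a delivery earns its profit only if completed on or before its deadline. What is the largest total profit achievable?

319

Profit order: J=83 F=72 B=61 G=53 E=50 H=42 I=40 C=35 D=17 A=16
Assign: J→slot 2, F→slot 4, B→slot 5, G→slot 3, E→slot 1, H skipped, I skipped, C skipped, D skipped, A skipped.
Slots: [1:E] [2:J] [3:G] [4:F] [5:B]
Profit = 50 + 83 + 53 + 72 + 61 = 319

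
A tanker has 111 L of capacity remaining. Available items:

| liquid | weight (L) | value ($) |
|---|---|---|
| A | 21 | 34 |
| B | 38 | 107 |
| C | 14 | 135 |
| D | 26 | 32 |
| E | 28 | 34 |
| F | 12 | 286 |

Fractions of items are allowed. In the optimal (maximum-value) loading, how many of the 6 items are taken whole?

Ratios (sorted): F 23.83, C 9.64, B 2.82, A 1.62, D 1.23, E 1.21
take F (12 @ 286); take C (14 @ 135); take B (38 @ 107); take A (21 @ 34); take D (26 @ 32). Capacity used 111/111.
5 item(s) taken whole.

5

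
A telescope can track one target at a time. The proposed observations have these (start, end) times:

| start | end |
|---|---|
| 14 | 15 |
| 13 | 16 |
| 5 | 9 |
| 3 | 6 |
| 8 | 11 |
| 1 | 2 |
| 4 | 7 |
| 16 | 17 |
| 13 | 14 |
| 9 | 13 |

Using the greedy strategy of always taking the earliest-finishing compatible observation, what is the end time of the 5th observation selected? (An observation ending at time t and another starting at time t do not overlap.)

By end time: (1,2), (3,6), (4,7), (5,9), (8,11), (9,13), (13,14), (14,15), (13,16), (16,17).
Pick (1,2); next start ≥ 2 → (3,6); next start ≥ 6 → (8,11); next start ≥ 11 → (13,14); next start ≥ 14 → (14,15); next start ≥ 15 → (16,17).
Selected: (1,2) (3,6) (8,11) (13,14) (14,15) (16,17)

15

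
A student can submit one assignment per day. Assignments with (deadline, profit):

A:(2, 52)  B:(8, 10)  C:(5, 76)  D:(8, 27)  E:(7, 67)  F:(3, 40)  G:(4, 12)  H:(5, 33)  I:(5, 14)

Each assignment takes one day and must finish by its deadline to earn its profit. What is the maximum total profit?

Profit order: C=76 E=67 A=52 F=40 H=33 D=27 I=14 G=12 B=10
Assign: C→slot 5, E→slot 7, A→slot 2, F→slot 3, H→slot 4, D→slot 8, I→slot 1, G skipped, B→slot 6.
Slots: [1:I] [2:A] [3:F] [4:H] [5:C] [6:B] [7:E] [8:D]
Profit = 14 + 52 + 40 + 33 + 76 + 10 + 67 + 27 = 319

319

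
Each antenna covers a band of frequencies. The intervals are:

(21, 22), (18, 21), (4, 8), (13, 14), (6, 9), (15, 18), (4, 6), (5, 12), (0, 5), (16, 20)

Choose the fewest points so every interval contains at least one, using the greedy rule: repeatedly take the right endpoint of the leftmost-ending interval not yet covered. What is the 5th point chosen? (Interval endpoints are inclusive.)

Sort by right endpoint; whenever an interval is uncovered, place a point at its right end.
Sorted: [0,5] [4,6] [4,8] [6,9] [5,12] [13,14] [15,18] [16,20] [18,21] [21,22]
{[0,5],[4,6],[4,8]} hit by 5; {[6,9],[5,12]} hit by 9; {[13,14]} hit by 14; {[15,18],[16,20],[18,21]} hit by 18; {[21,22]} hit by 22.
Points: 5, 9, 14, 18, 22 (5 total).

22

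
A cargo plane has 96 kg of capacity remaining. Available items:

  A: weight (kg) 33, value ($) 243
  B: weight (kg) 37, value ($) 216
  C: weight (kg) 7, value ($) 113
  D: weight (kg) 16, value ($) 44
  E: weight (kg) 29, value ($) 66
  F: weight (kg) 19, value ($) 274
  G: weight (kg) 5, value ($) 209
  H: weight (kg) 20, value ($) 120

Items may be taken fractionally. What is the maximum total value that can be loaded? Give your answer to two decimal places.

Greedy by value/weight ratio, highest first.
Order: G (209/5=41.80) > C (113/7=16.14) > F (274/19=14.42) > A (243/33=7.36) > H (120/20=6.00) > B (216/37=5.84) > D (44/16=2.75) > E (66/29=2.28)
Fill: take G (5 @ 209) → take C (7 @ 113) → take F (19 @ 274) → take A (33 @ 243) → take H (20 @ 120) → take 12/37 of B → 70.05; 96/96 used.
Total value = 1029.05

1029.05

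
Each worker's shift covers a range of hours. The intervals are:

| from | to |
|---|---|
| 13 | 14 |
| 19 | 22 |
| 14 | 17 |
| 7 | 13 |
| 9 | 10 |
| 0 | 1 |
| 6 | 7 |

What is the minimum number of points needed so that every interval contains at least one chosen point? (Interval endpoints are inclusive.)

5

Sort by right endpoint; whenever an interval is uncovered, place a point at its right end.
Sorted: [0,1] [6,7] [9,10] [7,13] [13,14] [14,17] [19,22]
{[0,1]} hit by 1; {[6,7]} hit by 7; {[9,10],[7,13]} hit by 10; {[13,14],[14,17]} hit by 14; {[19,22]} hit by 22.
Points: 1, 7, 10, 14, 22 (5 total).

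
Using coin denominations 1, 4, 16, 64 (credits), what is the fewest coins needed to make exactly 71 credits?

71 = 1×64 + 1×4 + 3×1
Total coins = 1 + 1 + 3 = 5

5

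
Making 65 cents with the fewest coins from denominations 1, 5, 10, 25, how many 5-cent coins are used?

1

Use the largest denomination that fits, subtract, and repeat.
65 = 2×25 + 1×10 + 1×5
Count of 5: 1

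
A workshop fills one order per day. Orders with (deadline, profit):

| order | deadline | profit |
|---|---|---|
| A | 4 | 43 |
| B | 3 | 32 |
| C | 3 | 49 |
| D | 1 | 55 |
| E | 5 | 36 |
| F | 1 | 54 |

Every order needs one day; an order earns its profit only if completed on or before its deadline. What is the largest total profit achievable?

Take jobs in profit order; each goes to the latest open slot no later than its deadline.
By profit: D(d1,55), F(d1,54), C(d3,49), A(d4,43), E(d5,36), B(d3,32)
D→slot 1; F skipped; C→slot 3; A→slot 4; E→slot 5; B→slot 2.
Profit = 55 + 32 + 49 + 43 + 36 = 215

215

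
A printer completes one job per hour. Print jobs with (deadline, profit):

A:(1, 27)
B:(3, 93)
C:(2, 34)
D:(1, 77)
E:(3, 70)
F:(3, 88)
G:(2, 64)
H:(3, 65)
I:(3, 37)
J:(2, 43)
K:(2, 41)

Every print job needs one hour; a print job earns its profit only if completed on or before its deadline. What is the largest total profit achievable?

Sort by profit descending; place each in the latest free slot ≤ its deadline.
Profit order: B=93 F=88 D=77 E=70 H=65 G=64 J=43 K=41 I=37 C=34 A=27
Assign: B→slot 3, F→slot 2, D→slot 1, E skipped, H skipped, G skipped, J skipped, K skipped, I skipped, C skipped, A skipped.
Slots: [1:D] [2:F] [3:B]
Profit = 77 + 88 + 93 = 258

258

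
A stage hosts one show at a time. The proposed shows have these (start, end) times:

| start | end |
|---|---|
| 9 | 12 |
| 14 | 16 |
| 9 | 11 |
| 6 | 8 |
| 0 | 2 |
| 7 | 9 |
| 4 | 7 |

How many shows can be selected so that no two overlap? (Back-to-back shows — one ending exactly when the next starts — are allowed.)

Greedy by earliest finish: after sorting by end time, pick each interval compatible with the last pick.
By end time: (0,2), (4,7), (6,8), (7,9), (9,11), (9,12), (14,16).
Pick (0,2); next start ≥ 2 → (4,7); next start ≥ 7 → (7,9); next start ≥ 9 → (9,11); next start ≥ 11 → (14,16).
Selected 5 shows.

5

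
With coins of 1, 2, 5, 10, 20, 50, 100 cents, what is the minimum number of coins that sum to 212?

212 − 2×100→12 − 1×10→2 − 1×2→0
Total coins = 2 + 1 + 1 = 4

4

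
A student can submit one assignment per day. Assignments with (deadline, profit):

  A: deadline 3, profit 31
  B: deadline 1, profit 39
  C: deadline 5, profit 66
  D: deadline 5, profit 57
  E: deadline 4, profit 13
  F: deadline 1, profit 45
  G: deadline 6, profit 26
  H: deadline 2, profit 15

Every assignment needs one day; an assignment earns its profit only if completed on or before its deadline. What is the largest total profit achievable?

By profit: C(d5,66), D(d5,57), F(d1,45), B(d1,39), A(d3,31), G(d6,26), H(d2,15), E(d4,13)
C→slot 5; D→slot 4; F→slot 1; B skipped; A→slot 3; G→slot 6; H→slot 2; E skipped.
Profit = 45 + 15 + 31 + 57 + 66 + 26 = 240

240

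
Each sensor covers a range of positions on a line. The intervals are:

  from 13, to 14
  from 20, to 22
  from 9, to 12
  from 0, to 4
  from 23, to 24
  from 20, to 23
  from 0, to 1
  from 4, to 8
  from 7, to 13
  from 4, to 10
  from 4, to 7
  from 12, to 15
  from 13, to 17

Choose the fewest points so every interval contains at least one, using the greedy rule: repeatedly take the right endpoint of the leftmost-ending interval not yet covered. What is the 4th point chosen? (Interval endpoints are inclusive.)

14

By right end: [0,1]  [0,4]  [4,7]  [4,8]  [4,10]  [9,12]  [7,13]  [13,14]  [12,15]  [13,17]  [20,22]  [20,23]  [23,24]
[0,1] uncovered → point at 1; [4,7] uncovered → point at 7; [9,12] uncovered → point at 12; [13,14] uncovered → point at 14; [20,22] uncovered → point at 22; [23,24] uncovered → point at 24.
Points: 1, 7, 12, 14, 22, 24 (6 total).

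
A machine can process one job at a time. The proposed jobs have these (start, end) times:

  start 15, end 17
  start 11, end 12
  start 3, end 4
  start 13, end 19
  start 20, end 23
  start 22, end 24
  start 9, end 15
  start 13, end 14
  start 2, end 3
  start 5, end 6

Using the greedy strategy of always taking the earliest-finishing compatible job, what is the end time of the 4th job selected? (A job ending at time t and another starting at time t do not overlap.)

12

Order by finish time; keep every interval that doesn't clash with the previous kept one.
Sorted by end: (2,3)  (3,4)  (5,6)  (11,12)  (13,14)  (9,15)  (15,17)  (13,19)  (20,23)  (22,24)
take (2,3); take (3,4); take (5,6); take (11,12); take (13,14); take (15,17); take (20,23).
Selected: (2,3) (3,4) (5,6) (11,12) (13,14) (15,17) (20,23)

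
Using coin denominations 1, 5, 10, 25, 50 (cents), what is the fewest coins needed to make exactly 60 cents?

2

60 − 1×50→10 − 1×10→0
Total coins = 1 + 1 = 2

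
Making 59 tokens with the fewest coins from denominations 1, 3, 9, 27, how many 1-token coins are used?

2

Use the largest denomination that fits, subtract, and repeat.
59 = 2×27 + 1×3 + 2×1
Count of 1: 2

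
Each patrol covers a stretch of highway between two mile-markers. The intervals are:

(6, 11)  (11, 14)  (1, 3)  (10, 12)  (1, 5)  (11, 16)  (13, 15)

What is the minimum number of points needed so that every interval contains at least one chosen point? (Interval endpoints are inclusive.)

3

Process intervals by earliest right end; each time one isn't hit yet, stab at its right endpoint.
Sorted: [1,3] [1,5] [6,11] [10,12] [11,14] [13,15] [11,16]
{[1,3],[1,5]} hit by 3; {[6,11],[10,12],[11,14]} hit by 11; {[13,15],[11,16]} hit by 15.
Points: 3, 11, 15 (3 total).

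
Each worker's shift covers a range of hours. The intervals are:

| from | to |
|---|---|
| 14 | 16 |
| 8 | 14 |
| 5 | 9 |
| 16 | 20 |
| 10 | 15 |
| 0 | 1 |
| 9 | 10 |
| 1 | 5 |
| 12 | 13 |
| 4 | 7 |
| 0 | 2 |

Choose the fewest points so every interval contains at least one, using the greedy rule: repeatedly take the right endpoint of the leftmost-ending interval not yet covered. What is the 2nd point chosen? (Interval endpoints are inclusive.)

Process intervals by earliest right end; each time one isn't hit yet, stab at its right endpoint.
By right end: [0,1]  [0,2]  [1,5]  [4,7]  [5,9]  [9,10]  [12,13]  [8,14]  [10,15]  [14,16]  [16,20]
[0,1] uncovered → point at 1; [4,7] uncovered → point at 7; [9,10] uncovered → point at 10; [12,13] uncovered → point at 13; [14,16] uncovered → point at 16.
Points: 1, 7, 10, 13, 16 (5 total).

7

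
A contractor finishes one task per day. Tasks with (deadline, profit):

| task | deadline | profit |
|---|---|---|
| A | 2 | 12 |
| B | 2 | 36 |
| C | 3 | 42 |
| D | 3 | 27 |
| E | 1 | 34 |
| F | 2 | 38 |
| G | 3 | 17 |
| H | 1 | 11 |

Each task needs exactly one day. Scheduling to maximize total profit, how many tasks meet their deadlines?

Take jobs in profit order; each goes to the latest open slot no later than its deadline.
By profit: C(d3,42), F(d2,38), B(d2,36), E(d1,34), D(d3,27), G(d3,17), A(d2,12), H(d1,11)
C→slot 3; F→slot 2; B→slot 1; E skipped; D skipped; G skipped; A skipped; H skipped.
3 of 8 scheduled.

3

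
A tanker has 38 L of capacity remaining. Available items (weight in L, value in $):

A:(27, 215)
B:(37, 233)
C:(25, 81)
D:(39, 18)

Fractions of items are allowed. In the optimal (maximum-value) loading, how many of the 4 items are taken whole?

Sort by value per unit weight and fill in that order.
Ratios (sorted): A 7.96, B 6.30, C 3.24, D 0.46
take A (27 @ 215); take 11/37 of B → 69.27. Capacity used 38/38.
1 item(s) taken whole; one partial (take 11/37 of B).

1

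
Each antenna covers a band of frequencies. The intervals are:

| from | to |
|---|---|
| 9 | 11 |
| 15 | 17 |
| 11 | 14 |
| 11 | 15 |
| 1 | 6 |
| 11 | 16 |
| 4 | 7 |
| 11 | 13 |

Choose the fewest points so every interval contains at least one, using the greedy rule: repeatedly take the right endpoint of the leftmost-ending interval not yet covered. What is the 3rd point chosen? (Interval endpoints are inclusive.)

17

Sort by right endpoint; whenever an interval is uncovered, place a point at its right end.
By right end: [1,6]  [4,7]  [9,11]  [11,13]  [11,14]  [11,15]  [11,16]  [15,17]
[1,6] uncovered → point at 6; [9,11] uncovered → point at 11; [15,17] uncovered → point at 17.
Points: 6, 11, 17 (3 total).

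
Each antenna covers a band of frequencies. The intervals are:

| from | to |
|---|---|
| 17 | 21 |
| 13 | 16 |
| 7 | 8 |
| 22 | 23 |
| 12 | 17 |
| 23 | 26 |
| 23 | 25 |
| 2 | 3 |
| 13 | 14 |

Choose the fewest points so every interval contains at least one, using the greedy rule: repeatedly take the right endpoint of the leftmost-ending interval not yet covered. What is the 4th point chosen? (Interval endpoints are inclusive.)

Sorted: [2,3] [7,8] [13,14] [13,16] [12,17] [17,21] [22,23] [23,25] [23,26]
{[2,3]} hit by 3; {[7,8]} hit by 8; {[13,14],[13,16],[12,17]} hit by 14; {[17,21]} hit by 21; {[22,23],[23,25],[23,26]} hit by 23.
Points: 3, 8, 14, 21, 23 (5 total).

21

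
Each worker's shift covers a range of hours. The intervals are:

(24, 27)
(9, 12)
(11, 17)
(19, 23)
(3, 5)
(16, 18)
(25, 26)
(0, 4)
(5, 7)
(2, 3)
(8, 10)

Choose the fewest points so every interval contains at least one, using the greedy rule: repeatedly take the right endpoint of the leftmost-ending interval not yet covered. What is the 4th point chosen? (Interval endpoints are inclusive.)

Process intervals by earliest right end; each time one isn't hit yet, stab at its right endpoint.
By right end: [2,3]  [0,4]  [3,5]  [5,7]  [8,10]  [9,12]  [11,17]  [16,18]  [19,23]  [25,26]  [24,27]
[2,3] uncovered → point at 3; [5,7] uncovered → point at 7; [8,10] uncovered → point at 10; [11,17] uncovered → point at 17; [19,23] uncovered → point at 23; [25,26] uncovered → point at 26.
Points: 3, 7, 10, 17, 23, 26 (6 total).

17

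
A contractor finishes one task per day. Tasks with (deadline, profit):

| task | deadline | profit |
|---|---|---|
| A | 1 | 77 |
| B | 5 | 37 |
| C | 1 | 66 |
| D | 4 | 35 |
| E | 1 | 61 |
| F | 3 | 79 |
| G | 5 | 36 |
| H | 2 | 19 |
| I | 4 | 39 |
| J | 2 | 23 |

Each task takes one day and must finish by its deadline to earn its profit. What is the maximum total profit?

268

Take jobs in profit order; each goes to the latest open slot no later than its deadline.
By profit: F(d3,79), A(d1,77), C(d1,66), E(d1,61), I(d4,39), B(d5,37), G(d5,36), D(d4,35), J(d2,23), H(d2,19)
F→slot 3; A→slot 1; C skipped; E skipped; I→slot 4; B→slot 5; G→slot 2; D skipped; J skipped; H skipped.
Profit = 77 + 36 + 79 + 39 + 37 = 268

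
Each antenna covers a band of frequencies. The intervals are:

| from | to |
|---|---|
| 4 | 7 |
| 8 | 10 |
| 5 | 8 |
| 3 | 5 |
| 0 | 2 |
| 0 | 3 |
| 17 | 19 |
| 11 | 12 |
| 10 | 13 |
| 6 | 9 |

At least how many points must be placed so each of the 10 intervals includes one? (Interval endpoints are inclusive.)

5

Process intervals by earliest right end; each time one isn't hit yet, stab at its right endpoint.
By right end: [0,2]  [0,3]  [3,5]  [4,7]  [5,8]  [6,9]  [8,10]  [11,12]  [10,13]  [17,19]
[0,2] uncovered → point at 2; [3,5] uncovered → point at 5; [6,9] uncovered → point at 9; [11,12] uncovered → point at 12; [17,19] uncovered → point at 19.
Points: 2, 5, 9, 12, 19 (5 total).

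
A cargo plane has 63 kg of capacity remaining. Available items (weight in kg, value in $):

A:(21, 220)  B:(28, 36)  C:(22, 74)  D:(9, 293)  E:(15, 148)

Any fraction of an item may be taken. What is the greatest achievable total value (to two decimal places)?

721.55

Order: D (293/9=32.56) > A (220/21=10.48) > E (148/15=9.87) > C (74/22=3.36) > B (36/28=1.29)
Fill: take D (9 @ 293) → take A (21 @ 220) → take E (15 @ 148) → take 18/22 of C → 60.55; 63/63 used.
Total value = 721.55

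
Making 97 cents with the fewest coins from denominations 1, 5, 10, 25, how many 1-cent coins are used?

Use the largest denomination that fits, subtract, and repeat.
97 = 3×25 + 2×10 + 2×1
Count of 1: 2

2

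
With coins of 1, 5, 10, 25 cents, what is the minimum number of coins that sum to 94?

Greedy: take as many of the largest coin as possible, then repeat with the remainder.
94 = 3×25 + 1×10 + 1×5 + 4×1
Total coins = 3 + 1 + 1 + 4 = 9

9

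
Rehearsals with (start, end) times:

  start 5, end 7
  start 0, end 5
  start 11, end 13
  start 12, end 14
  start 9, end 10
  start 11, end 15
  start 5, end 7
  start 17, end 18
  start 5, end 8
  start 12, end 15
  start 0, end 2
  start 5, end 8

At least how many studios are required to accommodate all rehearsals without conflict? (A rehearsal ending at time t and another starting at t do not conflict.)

4

Count concurrent intervals with a sweep; the peak is the room count.
starts: [0, 0, 5, 5, 5, 5, 9, 11, 11, 12, 12, 17]
ends:   [2, 5, 7, 7, 8, 8, 10, 13, 14, 15, 15, 18]
s0→1 s0→2 e2→1 e5→0 s5→1 s5→2 s5→3 s5→4  — peak 4.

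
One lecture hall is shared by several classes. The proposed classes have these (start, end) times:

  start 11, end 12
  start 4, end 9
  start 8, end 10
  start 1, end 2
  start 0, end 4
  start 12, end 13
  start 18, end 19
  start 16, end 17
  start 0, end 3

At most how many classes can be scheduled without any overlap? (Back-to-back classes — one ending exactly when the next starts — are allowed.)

By end time: (1,2), (0,3), (0,4), (4,9), (8,10), (11,12), (12,13), (16,17), (18,19).
Pick (1,2); next start ≥ 2 → (4,9); next start ≥ 9 → (11,12); next start ≥ 12 → (12,13); next start ≥ 13 → (16,17); next start ≥ 17 → (18,19).
Selected 6 classes.

6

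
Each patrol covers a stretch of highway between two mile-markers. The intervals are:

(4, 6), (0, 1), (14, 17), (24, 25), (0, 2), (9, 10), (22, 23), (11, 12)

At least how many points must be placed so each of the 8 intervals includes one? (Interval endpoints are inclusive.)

7

Sorted: [0,1] [0,2] [4,6] [9,10] [11,12] [14,17] [22,23] [24,25]
{[0,1],[0,2]} hit by 1; {[4,6]} hit by 6; {[9,10]} hit by 10; {[11,12]} hit by 12; {[14,17]} hit by 17; {[22,23]} hit by 23; {[24,25]} hit by 25.
Points: 1, 6, 10, 12, 17, 23, 25 (7 total).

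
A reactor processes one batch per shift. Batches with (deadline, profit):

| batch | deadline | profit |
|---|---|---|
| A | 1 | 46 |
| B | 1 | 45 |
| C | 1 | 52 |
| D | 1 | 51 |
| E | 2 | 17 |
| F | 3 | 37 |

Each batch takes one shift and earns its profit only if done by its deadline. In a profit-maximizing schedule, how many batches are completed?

Profit order: C=52 D=51 A=46 B=45 F=37 E=17
Assign: C→slot 1, D skipped, A skipped, B skipped, F→slot 3, E→slot 2.
Slots: [1:C] [2:E] [3:F]
3 of 6 scheduled.

3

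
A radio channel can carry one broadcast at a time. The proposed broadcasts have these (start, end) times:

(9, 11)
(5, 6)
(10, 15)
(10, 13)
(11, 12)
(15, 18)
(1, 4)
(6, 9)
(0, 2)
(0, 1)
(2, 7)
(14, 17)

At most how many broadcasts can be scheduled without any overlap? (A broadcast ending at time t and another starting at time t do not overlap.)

Order by finish time; keep every interval that doesn't clash with the previous kept one.
By end time: (0,1), (0,2), (1,4), (5,6), (2,7), (6,9), (9,11), (11,12), (10,13), (10,15), (14,17), (15,18).
Pick (0,1); next start ≥ 1 → (1,4); next start ≥ 4 → (5,6); next start ≥ 6 → (6,9); next start ≥ 9 → (9,11); next start ≥ 11 → (11,12); next start ≥ 12 → (14,17).
Selected 7 broadcasts.

7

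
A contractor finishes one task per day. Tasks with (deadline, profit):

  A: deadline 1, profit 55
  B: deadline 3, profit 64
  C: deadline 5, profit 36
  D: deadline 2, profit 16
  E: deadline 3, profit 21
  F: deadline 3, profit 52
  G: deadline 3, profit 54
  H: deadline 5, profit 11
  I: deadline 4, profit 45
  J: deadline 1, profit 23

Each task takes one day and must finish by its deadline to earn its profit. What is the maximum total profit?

254

Profit order: B=64 A=55 G=54 F=52 I=45 C=36 J=23 E=21 D=16 H=11
Assign: B→slot 3, A→slot 1, G→slot 2, F skipped, I→slot 4, C→slot 5, J skipped, E skipped, D skipped, H skipped.
Slots: [1:A] [2:G] [3:B] [4:I] [5:C]
Profit = 55 + 54 + 64 + 45 + 36 = 254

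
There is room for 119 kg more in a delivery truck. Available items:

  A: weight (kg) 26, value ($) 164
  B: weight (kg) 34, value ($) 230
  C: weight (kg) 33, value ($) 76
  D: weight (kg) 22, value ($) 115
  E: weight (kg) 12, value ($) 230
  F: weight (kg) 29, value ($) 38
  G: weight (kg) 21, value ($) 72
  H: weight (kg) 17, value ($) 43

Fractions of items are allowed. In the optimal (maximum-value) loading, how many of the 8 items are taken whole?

5

Sort by value per unit weight and fill in that order.
Ratios (sorted): E 19.17, B 6.76, A 6.31, D 5.23, G 3.43, H 2.53, C 2.30, F 1.31
take E (12 @ 230); take B (34 @ 230); take A (26 @ 164); take D (22 @ 115); take G (21 @ 72); take 4/17 of H → 10.12. Capacity used 119/119.
5 item(s) taken whole; one partial (take 4/17 of H).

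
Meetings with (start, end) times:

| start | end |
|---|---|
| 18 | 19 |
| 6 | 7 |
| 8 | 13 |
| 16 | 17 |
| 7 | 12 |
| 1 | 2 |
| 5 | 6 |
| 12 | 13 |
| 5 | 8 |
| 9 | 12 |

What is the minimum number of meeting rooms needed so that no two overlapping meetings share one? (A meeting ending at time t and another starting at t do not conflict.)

Count concurrent intervals with a sweep; the peak is the room count.
starts: [1, 5, 5, 6, 7, 8, 9, 12, 16, 18]
ends:   [2, 6, 7, 8, 12, 12, 13, 13, 17, 19]
s1→1 e2→0 s5→1 s5→2 e6→1 s6→2 e7→1 s7→2 e8→1 s8→2 s9→3  — peak 3.

3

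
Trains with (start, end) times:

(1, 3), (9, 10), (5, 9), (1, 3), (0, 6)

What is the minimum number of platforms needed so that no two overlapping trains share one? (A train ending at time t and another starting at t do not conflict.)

3

Count concurrent intervals with a sweep; the peak is the room count.
starts: [0, 1, 1, 5, 9]
ends:   [3, 3, 6, 9, 10]
s0→1 s1→2 s1→3  — peak 3.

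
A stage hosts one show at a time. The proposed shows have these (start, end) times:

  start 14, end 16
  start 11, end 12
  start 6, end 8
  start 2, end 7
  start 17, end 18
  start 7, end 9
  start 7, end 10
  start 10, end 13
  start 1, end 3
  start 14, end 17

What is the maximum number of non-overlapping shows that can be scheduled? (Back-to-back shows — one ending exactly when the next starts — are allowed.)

5

Greedy by earliest finish: after sorting by end time, pick each interval compatible with the last pick.
Sorted by end: (1,3)  (2,7)  (6,8)  (7,9)  (7,10)  (11,12)  (10,13)  (14,16)  (14,17)  (17,18)
take (1,3); take (6,8); skip (7,9); skip (7,10); take (11,12); take (14,16); take (17,18).
Selected 5 shows.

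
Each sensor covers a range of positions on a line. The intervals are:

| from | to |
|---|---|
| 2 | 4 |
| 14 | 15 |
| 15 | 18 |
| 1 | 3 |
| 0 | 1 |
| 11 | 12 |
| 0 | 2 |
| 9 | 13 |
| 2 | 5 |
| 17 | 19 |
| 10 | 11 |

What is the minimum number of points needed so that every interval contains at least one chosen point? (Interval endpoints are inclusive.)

5

By right end: [0,1]  [0,2]  [1,3]  [2,4]  [2,5]  [10,11]  [11,12]  [9,13]  [14,15]  [15,18]  [17,19]
[0,1] uncovered → point at 1; [2,4] uncovered → point at 4; [10,11] uncovered → point at 11; [14,15] uncovered → point at 15; [17,19] uncovered → point at 19.
Points: 1, 4, 11, 15, 19 (5 total).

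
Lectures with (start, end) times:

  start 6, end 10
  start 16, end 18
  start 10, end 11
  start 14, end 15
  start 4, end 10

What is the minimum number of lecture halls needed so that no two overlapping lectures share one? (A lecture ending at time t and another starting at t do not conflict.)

2

starts: [4, 6, 10, 14, 16]
ends:   [10, 10, 11, 15, 18]
s4→1 s6→2  — peak 2.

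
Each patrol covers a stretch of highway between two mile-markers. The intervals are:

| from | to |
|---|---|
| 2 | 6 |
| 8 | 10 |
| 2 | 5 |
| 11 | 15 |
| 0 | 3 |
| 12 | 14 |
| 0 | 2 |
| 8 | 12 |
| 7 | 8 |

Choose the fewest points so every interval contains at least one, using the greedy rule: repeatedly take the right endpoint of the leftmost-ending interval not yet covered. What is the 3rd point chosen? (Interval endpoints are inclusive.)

Process intervals by earliest right end; each time one isn't hit yet, stab at its right endpoint.
Sorted: [0,2] [0,3] [2,5] [2,6] [7,8] [8,10] [8,12] [12,14] [11,15]
{[0,2],[0,3],[2,5],[2,6]} hit by 2; {[7,8],[8,10],[8,12]} hit by 8; {[12,14],[11,15]} hit by 14.
Points: 2, 8, 14 (3 total).

14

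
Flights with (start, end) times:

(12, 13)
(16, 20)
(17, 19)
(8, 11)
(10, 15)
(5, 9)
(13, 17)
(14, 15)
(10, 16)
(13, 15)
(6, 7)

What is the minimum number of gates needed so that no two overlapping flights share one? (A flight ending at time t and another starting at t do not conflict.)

5

starts: [5, 6, 8, 10, 10, 12, 13, 13, 14, 16, 17]
ends:   [7, 9, 11, 13, 15, 15, 15, 16, 17, 19, 20]
s5→1 s6→2 e7→1 s8→2 e9→1 s10→2 s10→3 e11→2 s12→3 e13→2 s13→3 s13→4 s14→5  — peak 5.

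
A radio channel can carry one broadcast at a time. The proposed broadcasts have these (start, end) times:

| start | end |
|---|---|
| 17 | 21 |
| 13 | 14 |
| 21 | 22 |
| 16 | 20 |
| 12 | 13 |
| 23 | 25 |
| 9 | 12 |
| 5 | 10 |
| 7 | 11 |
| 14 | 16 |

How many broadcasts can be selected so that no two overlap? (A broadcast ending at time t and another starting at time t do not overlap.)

7

Order by finish time; keep every interval that doesn't clash with the previous kept one.
By end time: (5,10), (7,11), (9,12), (12,13), (13,14), (14,16), (16,20), (17,21), (21,22), (23,25).
Pick (5,10); next start ≥ 10 → (12,13); next start ≥ 13 → (13,14); next start ≥ 14 → (14,16); next start ≥ 16 → (16,20); next start ≥ 20 → (21,22); next start ≥ 22 → (23,25).
Selected 7 broadcasts.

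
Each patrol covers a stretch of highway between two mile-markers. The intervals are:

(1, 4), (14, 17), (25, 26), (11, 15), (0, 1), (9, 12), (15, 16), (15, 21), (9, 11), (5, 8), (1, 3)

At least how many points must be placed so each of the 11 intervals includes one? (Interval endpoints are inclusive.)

Process intervals by earliest right end; each time one isn't hit yet, stab at its right endpoint.
Sorted: [0,1] [1,3] [1,4] [5,8] [9,11] [9,12] [11,15] [15,16] [14,17] [15,21] [25,26]
{[0,1],[1,3],[1,4]} hit by 1; {[5,8]} hit by 8; {[9,11],[9,12],[11,15]} hit by 11; {[15,16],[14,17],[15,21]} hit by 16; {[25,26]} hit by 26.
Points: 1, 8, 11, 16, 26 (5 total).

5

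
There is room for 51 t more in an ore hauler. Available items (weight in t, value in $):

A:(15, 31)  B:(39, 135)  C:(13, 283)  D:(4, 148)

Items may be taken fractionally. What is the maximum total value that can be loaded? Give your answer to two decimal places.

Sort by value per unit weight and fill in that order.
Ratios (sorted): D 37.00, C 21.77, B 3.46, A 2.07
take D (4 @ 148); take C (13 @ 283); take 34/39 of B → 117.69. Capacity used 51/51.
Total value = 548.69

548.69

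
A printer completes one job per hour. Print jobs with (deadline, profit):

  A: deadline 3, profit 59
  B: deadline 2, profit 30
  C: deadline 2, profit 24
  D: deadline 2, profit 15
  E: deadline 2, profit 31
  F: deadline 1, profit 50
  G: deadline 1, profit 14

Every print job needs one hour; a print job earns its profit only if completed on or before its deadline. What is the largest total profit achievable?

Sort by profit descending; place each in the latest free slot ≤ its deadline.
By profit: A(d3,59), F(d1,50), E(d2,31), B(d2,30), C(d2,24), D(d2,15), G(d1,14)
A→slot 3; F→slot 1; E→slot 2; B skipped; C skipped; D skipped; G skipped.
Profit = 50 + 31 + 59 = 140

140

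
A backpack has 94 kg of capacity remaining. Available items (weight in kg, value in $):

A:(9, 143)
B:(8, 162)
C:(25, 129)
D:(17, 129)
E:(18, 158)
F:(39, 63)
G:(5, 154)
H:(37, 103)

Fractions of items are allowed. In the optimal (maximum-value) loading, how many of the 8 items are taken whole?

Order: G (154/5=30.80) > B (162/8=20.25) > A (143/9=15.89) > E (158/18=8.78) > D (129/17=7.59) > C (129/25=5.16) > H (103/37=2.78) > F (63/39=1.62)
Fill: take G (5 @ 154) → take B (8 @ 162) → take A (9 @ 143) → take E (18 @ 158) → take D (17 @ 129) → take C (25 @ 129) → take 12/37 of H → 33.41; 94/94 used.
6 item(s) taken whole; one partial (take 12/37 of H).

6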